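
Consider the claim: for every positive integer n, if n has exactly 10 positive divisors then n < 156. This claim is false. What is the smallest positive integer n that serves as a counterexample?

A counterexample is any positive integer n such that n has exactly 10 positive divisors but the claim fails; we check each in order.
n = 48: τ(48) = 10; 48 < 156.
n = 80: τ(80) = 10; 80 < 156.
n = 112: τ(112) = 10; 112 < 156.
n = 162: τ(162) = 10; 162 ≥ 156.

n = 162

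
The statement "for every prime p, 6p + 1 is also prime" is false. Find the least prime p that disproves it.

p = 19

A counterexample is any prime p such that 6p + 1 is not prime; we check each in order.
The first 7 eligible values, up to p = 17, all satisfy the conclusion.
p = 19: 6p + 1 = 115 = 5 × 23, not prime.
So p = 19 is the smallest counterexample.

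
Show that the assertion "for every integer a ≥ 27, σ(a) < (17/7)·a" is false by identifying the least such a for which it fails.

We need the least integer a ≥ 27 for which the claim fails.
For a = 27, 28, 29, 30, 31, 32, 33, 34, 35 the conclusion holds.
a = 36: σ(36) = 91; 91 ≥ 612/7.
Thus a = 36 disproves the claim, and no smaller a works.

a = 36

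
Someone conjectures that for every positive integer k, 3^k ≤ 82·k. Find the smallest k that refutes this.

Check each positive integer k in order until 3^k > 82·k.
The first 5 eligible values, up to k = 5, all satisfy the conclusion.
k = 6: 3^k = 729 and 82·k = 492, so 729 > 492.

k = 6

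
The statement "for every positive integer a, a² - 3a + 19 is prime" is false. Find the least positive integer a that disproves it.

a = 18

We need the least positive integer a for which a² - 3a + 19 is not prime.
The first 17 eligible values, up to a = 17, all satisfy the conclusion.
a = 18: a² - 3a + 19 = 289 = 17 × 17, composite.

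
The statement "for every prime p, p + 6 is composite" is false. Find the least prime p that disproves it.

A counterexample is any prime p such that p + 6 is prime; we check each in order.
p = 2: p + 6 = 8 = 2 × 4, composite.
p = 3: p + 6 = 9 = 3 × 3, composite.
p = 5: p + 6 = 11, prime — not composite.
Hence p = 5 is a counterexample.

p = 5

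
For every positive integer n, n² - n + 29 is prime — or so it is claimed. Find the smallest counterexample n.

n = 3

Check each positive integer n in order until n² - n + 29 is not prime.
n = 1: n² - n + 29 = 29, prime.
n = 2: n² - n + 29 = 31, prime.
n = 3: n² - n + 29 = 35 = 5 × 7, composite.
Thus n = 3 disproves the claim, and no smaller n works.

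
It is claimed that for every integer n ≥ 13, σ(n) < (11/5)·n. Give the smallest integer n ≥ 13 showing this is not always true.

n = 24

Check each integer n ≥ 13 in order until the claim fails.
For n = 13, 14, 15, 16, …, 21, 22, 23 the conclusion holds.
n = 24: σ(24) = 60; 60 ≥ 264/5.
So n = 24 is the smallest counterexample.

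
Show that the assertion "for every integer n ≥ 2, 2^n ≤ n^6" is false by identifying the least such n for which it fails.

n = 30

Check each integer n ≥ 2 in order until 2^n > n^6.
The first 28 eligible values, up to n = 29, all satisfy the conclusion.
n = 30: 2^n = 1073741824 and n^6 = 729000000, so 1073741824 > 729000000.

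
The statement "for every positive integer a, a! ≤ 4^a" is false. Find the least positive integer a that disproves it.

A counterexample is any positive integer a such that a! > 4^a; we check each in order.
a = 1: a! = 1 and 4^a = 4, so 1 ≤ 4.
a = 2: a! = 2 and 4^a = 16, so 2 ≤ 16.
a = 3: a! = 6 and 4^a = 64, so 6 ≤ 64.
a = 4: a! = 24 and 4^a = 256, so 24 ≤ 256.
a = 5: a! = 120 and 4^a = 1024, so 120 ≤ 1024.
a = 6: a! = 720 and 4^a = 4096, so 720 ≤ 4096.
a = 7: a! = 5040 and 4^a = 16384, so 5040 ≤ 16384.
a = 8: a! = 40320 and 4^a = 65536, so 40320 ≤ 65536.
a = 9: a! = 362880 and 4^a = 262144, so 362880 > 262144.
Hence a = 9 is a counterexample.

a = 9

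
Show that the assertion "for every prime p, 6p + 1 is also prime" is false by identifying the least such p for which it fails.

p = 19

The first 7 eligible values, up to p = 17, all satisfy the conclusion.
p = 19: 6p + 1 = 115 = 5 × 23, not prime.
So p = 19 is the smallest counterexample.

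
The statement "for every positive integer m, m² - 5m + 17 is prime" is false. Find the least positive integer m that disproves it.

m = 13

A counterexample is any positive integer m such that m² - 5m + 17 is not prime; we check each in order.
The first 12 eligible values, up to m = 12, all satisfy the conclusion.
m = 13: m² - 5m + 17 = 121 = 11 × 11, composite.
So m = 13 is the smallest counterexample.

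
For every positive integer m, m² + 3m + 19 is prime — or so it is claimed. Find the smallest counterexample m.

m = 15

We need the least positive integer m for which m² + 3m + 19 is not prime.
The first 14 eligible values, up to m = 14, all satisfy the conclusion.
m = 15: m² + 3m + 19 = 289 = 17 × 17, composite.
So m = 15 is the smallest counterexample.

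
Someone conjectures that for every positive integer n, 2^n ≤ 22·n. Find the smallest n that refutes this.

n = 8

For n = 1, 2, 3, 4, 5, 6, 7 the conclusion holds.
n = 8: 2^n = 256 and 22·n = 176, so 256 > 176.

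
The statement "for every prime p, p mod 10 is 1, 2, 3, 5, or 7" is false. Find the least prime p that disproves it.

Check each prime p in order until the claim fails.
p = 2: 2 mod 10 = 2.
p = 3: 3 mod 10 = 3.
p = 5: 5 mod 10 = 5.
p = 7: 7 mod 10 = 7.
p = 11: 11 mod 10 = 1.
p = 13: 13 mod 10 = 3.
p = 17: 17 mod 10 = 7.
p = 19: 19 mod 10 = 9 — not in {1, 2, 3, 5, 7}.

p = 19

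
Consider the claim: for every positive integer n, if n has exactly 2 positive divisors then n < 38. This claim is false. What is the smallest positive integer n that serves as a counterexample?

n = 41

A counterexample is any positive integer n such that n has exactly 2 positive divisors but the claim fails; we check each in order.
The first 12 eligible values, up to n = 37, all satisfy the conclusion.
n = 41: τ(41) = 2; 41 ≥ 38.
Hence n = 41 is a counterexample.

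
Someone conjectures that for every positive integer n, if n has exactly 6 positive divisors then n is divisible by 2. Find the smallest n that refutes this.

Check each positive integer n in order until n has exactly 6 positive divisors but n is not divisible by 2.
n = 12: τ(12) = 6; 12 mod 2 = 0.
n = 18: τ(18) = 6; 18 mod 2 = 0.
n = 20: τ(20) = 6; 20 mod 2 = 0.
n = 28: τ(28) = 6; 28 mod 2 = 0.
n = 32: τ(32) = 6; 32 mod 2 = 0.
n = 44: τ(44) = 6; 44 mod 2 = 0.
n = 45: τ(45) = 6; 45 mod 2 = 1.
Hence n = 45 is a counterexample.

n = 45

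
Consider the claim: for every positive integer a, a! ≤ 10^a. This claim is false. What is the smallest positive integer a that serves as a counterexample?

a = 25

Check each positive integer a in order until a! > 10^a.
For a = 1, 2, 3, 4, …, 22, 23, 24 the conclusion holds.
a = 25: a! = 15511210043330985984000000 and 10^a = 10000000000000000000000000, so 15511210043330985984000000 > 10000000000000000000000000.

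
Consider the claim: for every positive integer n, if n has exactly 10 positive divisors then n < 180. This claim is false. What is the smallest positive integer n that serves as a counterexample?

A counterexample is any positive integer n such that n has exactly 10 positive divisors but the claim fails; we check each in order.
The first 5 eligible values, up to n = 176, all satisfy the conclusion.
n = 208: τ(208) = 10; 208 ≥ 180.

n = 208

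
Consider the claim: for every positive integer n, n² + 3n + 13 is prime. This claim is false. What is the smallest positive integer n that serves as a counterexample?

n = 9

A counterexample is any positive integer n such that n² + 3n + 13 is not prime; we check each in order.
The first 8 eligible values, up to n = 8, all satisfy the conclusion.
n = 9: n² + 3n + 13 = 121 = 11 × 11, composite.
Hence n = 9 is a counterexample.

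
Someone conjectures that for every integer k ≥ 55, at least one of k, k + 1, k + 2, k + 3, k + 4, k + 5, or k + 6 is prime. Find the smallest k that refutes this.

We need the least integer k ≥ 55 for which k, k + 1, k + 2, k + 3, k + 4, k + 5, k + 6 are all composite.
The first 35 eligible values, up to k = 89, all satisfy the conclusion.
k = 90: 90 = 2 × 45; 91 = 7 × 13; 92 = 2 × 46; 93 = 3 × 31; 94 = 2 × 47; 95 = 5 × 19; 96 = 2 × 48 — all composite.
Thus k = 90 disproves the claim, and no smaller k works.

k = 90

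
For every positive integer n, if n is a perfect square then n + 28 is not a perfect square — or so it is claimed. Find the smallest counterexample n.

n = 1: 1 + 28 = 29, not a perfect square.
n = 4: 4 + 28 = 32, not a perfect square.
n = 9: 9 + 28 = 37, not a perfect square.
n = 16: 16 + 28 = 44, not a perfect square.
n = 25: 25 + 28 = 53, not a perfect square.
n = 36: 36 = 6² and 36 + 28 = 64 = 8².
Thus n = 36 disproves the claim, and no smaller n works.

n = 36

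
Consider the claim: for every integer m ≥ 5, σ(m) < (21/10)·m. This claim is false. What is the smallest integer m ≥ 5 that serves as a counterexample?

We need the least integer m ≥ 5 for which the claim fails.
m = 5: σ(5) = 6; 6 < 21/2.
m = 6: σ(6) = 12; 12 < 63/5.
m = 7: σ(7) = 8; 8 < 147/10.
m = 8: σ(8) = 15; 15 < 84/5.
m = 9: σ(9) = 13; 13 < 189/10.
m = 10: σ(10) = 18; 18 < 21.
m = 11: σ(11) = 12; 12 < 231/10.
m = 12: σ(12) = 28; 28 ≥ 126/5.

m = 12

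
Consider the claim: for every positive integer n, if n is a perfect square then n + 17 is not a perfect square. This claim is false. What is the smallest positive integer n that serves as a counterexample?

n = 64

Check each positive integer n in order until n is a perfect square but n + 17 is a perfect square.
The first 7 eligible values, up to n = 49, all satisfy the conclusion.
n = 64: 64 = 8² and 64 + 17 = 81 = 9².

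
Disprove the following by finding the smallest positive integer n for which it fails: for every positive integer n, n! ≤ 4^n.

n = 9

We need the least positive integer n for which n! > 4^n.
n = 1: n! = 1 and 4^n = 4, so 1 ≤ 4.
n = 2: n! = 2 and 4^n = 16, so 2 ≤ 16.
n = 3: n! = 6 and 4^n = 64, so 6 ≤ 64.
n = 4: n! = 24 and 4^n = 256, so 24 ≤ 256.
n = 5: n! = 120 and 4^n = 1024, so 120 ≤ 1024.
n = 6: n! = 720 and 4^n = 4096, so 720 ≤ 4096.
n = 7: n! = 5040 and 4^n = 16384, so 5040 ≤ 16384.
n = 8: n! = 40320 and 4^n = 65536, so 40320 ≤ 65536.
n = 9: n! = 362880 and 4^n = 262144, so 362880 > 262144.
Hence n = 9 is a counterexample.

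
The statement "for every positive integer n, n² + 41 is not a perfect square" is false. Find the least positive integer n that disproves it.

The first 19 eligible values, up to n = 19, all satisfy the conclusion.
n = 20: 20² + 41 = 441 = 21², a perfect square.
Hence n = 20 is a counterexample.

n = 20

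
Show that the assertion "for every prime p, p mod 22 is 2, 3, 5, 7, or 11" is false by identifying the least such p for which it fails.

p = 13

Check each prime p in order until the claim fails.
p = 2: 2 mod 22 = 2.
p = 3: 3 mod 22 = 3.
p = 5: 5 mod 22 = 5.
p = 7: 7 mod 22 = 7.
p = 11: 11 mod 22 = 11.
p = 13: 13 mod 22 = 13 — not in {2, 3, 5, 7, 11}.
So p = 13 is the smallest counterexample.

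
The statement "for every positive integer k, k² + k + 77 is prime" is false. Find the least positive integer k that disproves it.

For k = 1, 2, 3, 4, 5 the conclusion holds.
k = 6: k² + k + 77 = 119 = 7 × 17, composite.
Thus k = 6 disproves the claim, and no smaller k works.

k = 6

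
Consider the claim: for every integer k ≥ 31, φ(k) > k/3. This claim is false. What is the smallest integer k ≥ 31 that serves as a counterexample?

A counterexample is any integer k ≥ 31 such that the claim fails; we check each in order.
The first 5 eligible values, up to k = 35, all satisfy the conclusion.
k = 36: φ(36) = 12 and 36/3 = 12, so φ(36) ≤ 36/3.
Thus k = 36 disproves the claim, and no smaller k works.

k = 36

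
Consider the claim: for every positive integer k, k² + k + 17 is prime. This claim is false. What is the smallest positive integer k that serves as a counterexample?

Check each positive integer k in order until k² + k + 17 is not prime.
The first 15 eligible values, up to k = 15, all satisfy the conclusion.
k = 16: k² + k + 17 = 289 = 17 × 17, composite.

k = 16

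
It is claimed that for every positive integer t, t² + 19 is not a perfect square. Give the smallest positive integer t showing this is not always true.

t = 1: 1² + 19 = 20, not a perfect square.
t = 2: 2² + 19 = 23, not a perfect square.
t = 3: 3² + 19 = 28, not a perfect square.
t = 4: 4² + 19 = 35, not a perfect square.
t = 5: 5² + 19 = 44, not a perfect square.
t = 6: 6² + 19 = 55, not a perfect square.
t = 7: 7² + 19 = 68, not a perfect square.
t = 8: 8² + 19 = 83, not a perfect square.
t = 9: 9² + 19 = 100 = 10², a perfect square.
Thus t = 9 disproves the claim, and no smaller t works.

t = 9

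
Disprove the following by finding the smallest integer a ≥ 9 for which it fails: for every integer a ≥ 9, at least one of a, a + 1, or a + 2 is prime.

a = 9: 11 is prime.
a = 10: 11 is prime.
a = 11: 11 is prime.
a = 12: 13 is prime.
a = 13: 13 is prime.
a = 14: 14 = 2 × 7; 15 = 3 × 5; 16 = 2 × 8 — all composite.
Thus a = 14 disproves the claim, and no smaller a works.

a = 14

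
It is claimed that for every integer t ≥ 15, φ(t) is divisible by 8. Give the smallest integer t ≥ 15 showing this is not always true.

t = 15: φ(15) = 8; 8 mod 8 = 0.
t = 16: φ(16) = 8; 8 mod 8 = 0.
t = 17: φ(17) = 16; 16 mod 8 = 0.
t = 18: φ(18) = 6; 6 mod 8 = 6.
So t = 18 is the smallest counterexample.

t = 18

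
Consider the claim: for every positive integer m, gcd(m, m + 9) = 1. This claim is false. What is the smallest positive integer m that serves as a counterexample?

m = 3

m = 1: gcd(1, 10) = 1.
m = 2: gcd(2, 11) = 1.
m = 3: gcd(3, 12) = 3.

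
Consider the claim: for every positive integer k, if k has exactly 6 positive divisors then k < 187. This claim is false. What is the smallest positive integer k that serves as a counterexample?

k = 188

We need the least positive integer k for which k has exactly 6 positive divisors but the claim fails.
For k = 12, 18, 20, 28, …, 171, 172, 175 the conclusion holds.
k = 188: τ(188) = 6; 188 ≥ 187.
So k = 188 is the smallest counterexample.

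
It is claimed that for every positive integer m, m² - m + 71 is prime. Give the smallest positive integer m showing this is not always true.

m = 3

We need the least positive integer m for which m² - m + 71 is not prime.
m = 1: m² - m + 71 = 71, prime.
m = 2: m² - m + 71 = 73, prime.
m = 3: m² - m + 71 = 77 = 7 × 11, composite.
Thus m = 3 disproves the claim, and no smaller m works.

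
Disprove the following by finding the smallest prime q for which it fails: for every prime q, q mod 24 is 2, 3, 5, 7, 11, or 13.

q = 17

We need the least prime q for which the claim fails.
The first 6 eligible values, up to q = 13, all satisfy the conclusion.
q = 17: 17 mod 24 = 17 — not in {2, 3, 5, 7, 11, 13}.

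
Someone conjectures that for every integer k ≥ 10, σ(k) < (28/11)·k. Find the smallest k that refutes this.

For k = 10, 11, 12, 13, …, 45, 46, 47 the conclusion holds.
k = 48: σ(48) = 124; 124 ≥ 1344/11.
Thus k = 48 disproves the claim, and no smaller k works.

k = 48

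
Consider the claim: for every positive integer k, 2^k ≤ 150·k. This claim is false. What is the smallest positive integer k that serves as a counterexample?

For k = 1, 2, 3, 4, 5, 6, 7, 8, 9, 10 the conclusion holds.
k = 11: 2^k = 2048 and 150·k = 1650, so 2048 > 1650.
Hence k = 11 is a counterexample.

k = 11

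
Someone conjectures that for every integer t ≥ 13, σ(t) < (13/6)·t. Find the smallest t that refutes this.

t = 18

t = 13: σ(13) = 14; 14 < 169/6.
t = 14: σ(14) = 24; 24 < 91/3.
t = 15: σ(15) = 24; 24 < 65/2.
t = 16: σ(16) = 31; 31 < 104/3.
t = 17: σ(17) = 18; 18 < 221/6.
t = 18: σ(18) = 39; 39 ≥ 39.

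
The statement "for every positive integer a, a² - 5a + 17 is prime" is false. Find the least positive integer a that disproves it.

For a = 1, 2, 3, 4, …, 10, 11, 12 the conclusion holds.
a = 13: a² - 5a + 17 = 121 = 11 × 11, composite.
Thus a = 13 disproves the claim, and no smaller a works.

a = 13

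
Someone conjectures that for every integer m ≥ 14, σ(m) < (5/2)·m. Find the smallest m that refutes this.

m = 24

A counterexample is any integer m ≥ 14 such that the claim fails; we check each in order.
For m = 14, 15, 16, 17, 18, 19, 20, 21, 22, 23 the conclusion holds.
m = 24: σ(24) = 60; 60 ≥ 60.
Hence m = 24 is a counterexample.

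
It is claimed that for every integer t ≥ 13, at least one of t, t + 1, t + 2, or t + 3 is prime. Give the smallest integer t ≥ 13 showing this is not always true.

t = 24

A counterexample is any integer t ≥ 13 such that t, t + 1, t + 2, t + 3 are all composite; we check each in order.
The first 11 eligible values, up to t = 23, all satisfy the conclusion.
t = 24: 24 = 2 × 12; 25 = 5 × 5; 26 = 2 × 13; 27 = 3 × 9 — all composite.
Thus t = 24 disproves the claim, and no smaller t works.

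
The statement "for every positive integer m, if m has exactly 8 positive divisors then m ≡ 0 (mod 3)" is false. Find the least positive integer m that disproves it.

m = 40

A counterexample is any positive integer m such that m has exactly 8 positive divisors but the claim fails; we check each in order.
For m = 24, 30 the conclusion holds.
m = 40: τ(40) = 8; 40 ≡ 1 (mod 3).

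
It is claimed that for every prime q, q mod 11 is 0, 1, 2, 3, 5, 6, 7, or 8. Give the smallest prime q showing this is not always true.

q = 31

A counterexample is any prime q such that the claim fails; we check each in order.
For q = 2, 3, 5, 7, 11, 13, 17, 19, 23, 29 the conclusion holds.
q = 31: 31 mod 11 = 9 — not in {0, 1, 2, 3, 5, 6, 7, 8}.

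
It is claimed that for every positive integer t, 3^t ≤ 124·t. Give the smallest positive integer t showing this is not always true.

A counterexample is any positive integer t such that 3^t > 124·t; we check each in order.
The first 6 eligible values, up to t = 6, all satisfy the conclusion.
t = 7: 3^t = 2187 and 124·t = 868, so 2187 > 868.

t = 7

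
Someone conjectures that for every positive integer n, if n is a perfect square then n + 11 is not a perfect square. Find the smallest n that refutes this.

A counterexample is any positive integer n such that n is a perfect square but n + 11 is a perfect square; we check each in order.
For n = 1, 4, 9, 16 the conclusion holds.
n = 25: 25 = 5² and 25 + 11 = 36 = 6².
Hence n = 25 is a counterexample.

n = 25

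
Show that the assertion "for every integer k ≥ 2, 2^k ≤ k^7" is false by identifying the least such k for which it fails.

k = 37

The first 35 eligible values, up to k = 36, all satisfy the conclusion.
k = 37: 2^k = 137438953472 and k^7 = 94931877133, so 137438953472 > 94931877133.
So k = 37 is the smallest counterexample.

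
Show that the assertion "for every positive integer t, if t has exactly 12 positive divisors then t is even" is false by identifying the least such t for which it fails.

A counterexample is any positive integer t such that t has exactly 12 positive divisors but t is odd; we check each in order.
For t = 60, 72, 84, 90, …, 294, 306, 308 the conclusion holds.
t = 315: divisors of 315: 12 divisors; 315 is odd.

t = 315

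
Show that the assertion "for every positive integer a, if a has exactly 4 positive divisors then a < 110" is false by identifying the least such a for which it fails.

For a = 6, 8, 10, 14, …, 94, 95, 106 the conclusion holds.
a = 111: τ(111) = 4; 111 ≥ 110.

a = 111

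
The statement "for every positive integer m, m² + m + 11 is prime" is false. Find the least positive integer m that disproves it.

We need the least positive integer m for which m² + m + 11 is not prime.
For m = 1, 2, 3, 4, 5, 6, 7, 8, 9 the conclusion holds.
m = 10: m² + m + 11 = 121 = 11 × 11, composite.
Hence m = 10 is a counterexample.

m = 10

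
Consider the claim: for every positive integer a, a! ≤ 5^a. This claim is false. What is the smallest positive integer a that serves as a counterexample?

a = 12

The first 11 eligible values, up to a = 11, all satisfy the conclusion.
a = 12: a! = 479001600 and 5^a = 244140625, so 479001600 > 244140625.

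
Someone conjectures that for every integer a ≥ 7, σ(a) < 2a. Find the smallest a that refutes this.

a = 12

a = 7: σ(7) = 8; 8 < 14.
a = 8: σ(8) = 15; 15 < 16.
a = 9: σ(9) = 13; 13 < 18.
a = 10: σ(10) = 18; 18 < 20.
a = 11: σ(11) = 12; 12 < 22.
a = 12: σ(12) = 28; 28 ≥ 24.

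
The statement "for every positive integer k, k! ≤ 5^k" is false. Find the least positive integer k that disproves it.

k = 12

We need the least positive integer k for which k! > 5^k.
For k = 1, 2, 3, 4, …, 9, 10, 11 the conclusion holds.
k = 12: k! = 479001600 and 5^k = 244140625, so 479001600 > 244140625.
Thus k = 12 disproves the claim, and no smaller k works.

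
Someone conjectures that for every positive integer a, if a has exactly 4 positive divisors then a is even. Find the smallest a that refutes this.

For a = 6, 8, 10, 14 the conclusion holds.
a = 15: divisors of 15: 1, 3, 5, 15; 15 is odd.
So a = 15 is the smallest counterexample.

a = 15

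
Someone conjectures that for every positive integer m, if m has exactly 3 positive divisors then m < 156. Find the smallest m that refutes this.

m = 169

Check each positive integer m in order until m has exactly 3 positive divisors but the claim fails.
The first 5 eligible values, up to m = 121, all satisfy the conclusion.
m = 169: τ(169) = 3; 169 ≥ 156.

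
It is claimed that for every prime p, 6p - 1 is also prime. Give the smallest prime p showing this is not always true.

We need the least prime p for which 6p - 1 is not prime.
The first 4 eligible values, up to p = 7, all satisfy the conclusion.
p = 11: 6p - 1 = 65 = 5 × 13, not prime.

p = 11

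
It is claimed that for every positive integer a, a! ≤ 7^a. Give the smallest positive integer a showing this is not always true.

Check each positive integer a in order until a! > 7^a.
For a = 1, 2, 3, 4, …, 14, 15, 16 the conclusion holds.
a = 17: a! = 355687428096000 and 7^a = 232630513987207, so 355687428096000 > 232630513987207.
Hence a = 17 is a counterexample.

a = 17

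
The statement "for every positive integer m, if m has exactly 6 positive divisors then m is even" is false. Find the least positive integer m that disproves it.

m = 45

A counterexample is any positive integer m such that m has exactly 6 positive divisors but m is odd; we check each in order.
m = 12: divisors of 12: 1, 2, 3, 4, 6, 12; 12 is even.
m = 18: divisors of 18: 1, 2, 3, 6, 9, 18; 18 is even.
m = 20: divisors of 20: 1, 2, 4, 5, 10, 20; 20 is even.
m = 28: divisors of 28: 1, 2, 4, 7, 14, 28; 28 is even.
m = 32: divisors of 32: 1, 2, 4, 8, 16, 32; 32 is even.
m = 44: divisors of 44: 1, 2, 4, 11, 22, 44; 44 is even.
m = 45: divisors of 45: 1, 3, 5, 9, 15, 45; 45 is odd.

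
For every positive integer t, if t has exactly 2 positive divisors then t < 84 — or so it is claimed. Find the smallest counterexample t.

A counterexample is any positive integer t such that t has exactly 2 positive divisors but the claim fails; we check each in order.
The first 23 eligible values, up to t = 83, all satisfy the conclusion.
t = 89: τ(89) = 2; 89 ≥ 84.

t = 89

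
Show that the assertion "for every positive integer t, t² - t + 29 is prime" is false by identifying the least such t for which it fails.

t = 3

For t = 1, 2 the conclusion holds.
t = 3: t² - t + 29 = 35 = 5 × 7, composite.
So t = 3 is the smallest counterexample.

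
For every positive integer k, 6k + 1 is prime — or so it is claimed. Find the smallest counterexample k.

k = 4

Check each positive integer k in order until 6k + 1 is not prime.
k = 1: 6k + 1 = 7, prime.
k = 2: 6k + 1 = 13, prime.
k = 3: 6k + 1 = 19, prime.
k = 4: 6k + 1 = 25 = 5 × 5, composite.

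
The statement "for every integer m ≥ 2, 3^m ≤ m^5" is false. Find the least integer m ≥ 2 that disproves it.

We need the least integer m ≥ 2 for which 3^m > m^5.
For m = 2, 3, 4, 5, 6, 7, 8, 9, 10 the conclusion holds.
m = 11: 3^m = 177147 and m^5 = 161051, so 177147 > 161051.
So m = 11 is the smallest counterexample.

m = 11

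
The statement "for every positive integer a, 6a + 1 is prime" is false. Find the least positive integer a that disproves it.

A counterexample is any positive integer a such that 6a + 1 is not prime; we check each in order.
a = 1: 6a + 1 = 7, prime.
a = 2: 6a + 1 = 13, prime.
a = 3: 6a + 1 = 19, prime.
a = 4: 6a + 1 = 25 = 5 × 5, composite.
Hence a = 4 is a counterexample.

a = 4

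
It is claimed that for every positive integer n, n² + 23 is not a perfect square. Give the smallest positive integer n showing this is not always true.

n = 11

A counterexample is any positive integer n such that n² + 23 is a perfect square; we check each in order.
For n = 1, 2, 3, 4, 5, 6, 7, 8, 9, 10 the conclusion holds.
n = 11: 11² + 23 = 144 = 12², a perfect square.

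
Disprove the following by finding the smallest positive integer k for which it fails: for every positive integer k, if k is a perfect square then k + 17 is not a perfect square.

k = 64

For k = 1, 4, 9, 16, 25, 36, 49 the conclusion holds.
k = 64: 64 = 8² and 64 + 17 = 81 = 9².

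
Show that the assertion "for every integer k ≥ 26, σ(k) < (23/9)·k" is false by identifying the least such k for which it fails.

Check each integer k ≥ 26 in order until the claim fails.
For k = 26, 27, 28, 29, …, 45, 46, 47 the conclusion holds.
k = 48: σ(48) = 124; 124 ≥ 368/3.
Hence k = 48 is a counterexample.

k = 48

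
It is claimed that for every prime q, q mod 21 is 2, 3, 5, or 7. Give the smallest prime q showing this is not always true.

For q = 2, 3, 5, 7 the conclusion holds.
q = 11: 11 mod 21 = 11 — not in {2, 3, 5, 7}.

q = 11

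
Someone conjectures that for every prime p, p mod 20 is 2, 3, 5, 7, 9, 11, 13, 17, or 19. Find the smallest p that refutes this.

p = 41

Check each prime p in order until the claim fails.
For p = 2, 3, 5, 7, …, 29, 31, 37 the conclusion holds.
p = 41: 41 mod 20 = 1 — not in {2, 3, 5, 7, 9, 11, 13, 17, 19}.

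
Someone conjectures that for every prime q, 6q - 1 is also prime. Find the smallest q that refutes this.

q = 11

Check each prime q in order until 6q - 1 is not prime.
For q = 2, 3, 5, 7 the conclusion holds.
q = 11: 6q - 1 = 65 = 5 × 13, not prime.
Thus q = 11 disproves the claim, and no smaller q works.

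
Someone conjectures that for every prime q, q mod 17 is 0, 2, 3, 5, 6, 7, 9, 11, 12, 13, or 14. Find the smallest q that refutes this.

q = 59

The first 16 eligible values, up to q = 53, all satisfy the conclusion.
q = 59: 59 mod 17 = 8 — not in {0, 2, 3, 5, 6, 7, 9, 11, 12, 13, 14}.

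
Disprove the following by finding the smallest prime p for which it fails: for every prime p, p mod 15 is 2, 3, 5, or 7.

Check each prime p in order until the claim fails.
For p = 2, 3, 5, 7 the conclusion holds.
p = 11: 11 mod 15 = 11 — not in {2, 3, 5, 7}.
So p = 11 is the smallest counterexample.

p = 11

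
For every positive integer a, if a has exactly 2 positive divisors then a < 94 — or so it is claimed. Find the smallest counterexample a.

a = 97

For a = 2, 3, 5, 7, …, 79, 83, 89 the conclusion holds.
a = 97: τ(97) = 2; 97 ≥ 94.
Thus a = 97 disproves the claim, and no smaller a works.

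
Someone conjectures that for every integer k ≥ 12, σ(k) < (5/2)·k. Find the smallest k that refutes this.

k = 24

A counterexample is any integer k ≥ 12 such that the claim fails; we check each in order.
The first 12 eligible values, up to k = 23, all satisfy the conclusion.
k = 24: σ(24) = 60; 60 ≥ 60.
Hence k = 24 is a counterexample.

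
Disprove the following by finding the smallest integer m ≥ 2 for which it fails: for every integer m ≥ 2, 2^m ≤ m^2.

We need the least integer m ≥ 2 for which 2^m > m^2.
For m = 2, 3, 4 the conclusion holds.
m = 5: 2^m = 32 and m^2 = 25, so 32 > 25.
Hence m = 5 is a counterexample.

m = 5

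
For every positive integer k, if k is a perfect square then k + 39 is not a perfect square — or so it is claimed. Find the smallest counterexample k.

k = 25

Check each positive integer k in order until k is a perfect square but k + 39 is a perfect square.
The first 4 eligible values, up to k = 16, all satisfy the conclusion.
k = 25: 25 = 5² and 25 + 39 = 64 = 8².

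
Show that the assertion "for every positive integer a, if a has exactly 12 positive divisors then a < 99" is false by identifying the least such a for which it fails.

a = 60: τ(60) = 12; 60 < 99.
a = 72: τ(72) = 12; 72 < 99.
a = 84: τ(84) = 12; 84 < 99.
a = 90: τ(90) = 12; 90 < 99.
a = 96: τ(96) = 12; 96 < 99.
a = 108: τ(108) = 12; 108 ≥ 99.

a = 108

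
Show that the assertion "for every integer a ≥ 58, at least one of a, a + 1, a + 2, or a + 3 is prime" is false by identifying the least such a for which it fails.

a = 62

We need the least integer a ≥ 58 for which a, a + 1, a + 2, a + 3 are all composite.
The first 4 eligible values, up to a = 61, all satisfy the conclusion.
a = 62: 62 = 2 × 31; 63 = 3 × 21; 64 = 2 × 32; 65 = 5 × 13 — all composite.
Hence a = 62 is a counterexample.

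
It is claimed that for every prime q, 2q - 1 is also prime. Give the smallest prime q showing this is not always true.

For q = 2, 3 the conclusion holds.
q = 5: 2q - 1 = 9 = 3 × 3, not prime.
Hence q = 5 is a counterexample.

q = 5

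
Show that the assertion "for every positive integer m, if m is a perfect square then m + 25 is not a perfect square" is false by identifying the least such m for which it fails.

m = 144

We need the least positive integer m for which m is a perfect square but m + 25 is a perfect square.
The first 11 eligible values, up to m = 121, all satisfy the conclusion.
m = 144: 144 = 12² and 144 + 25 = 169 = 13².
Thus m = 144 disproves the claim, and no smaller m works.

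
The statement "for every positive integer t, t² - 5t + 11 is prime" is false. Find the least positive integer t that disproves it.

t = 7

We need the least positive integer t for which t² - 5t + 11 is not prime.
The first 6 eligible values, up to t = 6, all satisfy the conclusion.
t = 7: t² - 5t + 11 = 25 = 5 × 5, composite.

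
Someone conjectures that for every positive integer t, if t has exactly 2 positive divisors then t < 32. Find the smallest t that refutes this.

t = 37

A counterexample is any positive integer t such that t has exactly 2 positive divisors but the claim fails; we check each in order.
For t = 2, 3, 5, 7, …, 23, 29, 31 the conclusion holds.
t = 37: τ(37) = 2; 37 ≥ 32.
So t = 37 is the smallest counterexample.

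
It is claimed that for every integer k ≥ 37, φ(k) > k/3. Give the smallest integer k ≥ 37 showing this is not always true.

k = 42

The first 5 eligible values, up to k = 41, all satisfy the conclusion.
k = 42: φ(42) = 12 and 42/3 = 14, so φ(42) ≤ 42/3.
So k = 42 is the smallest counterexample.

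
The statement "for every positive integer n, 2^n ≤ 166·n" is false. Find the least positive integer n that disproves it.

n = 11

A counterexample is any positive integer n such that 2^n > 166·n; we check each in order.
For n = 1, 2, 3, 4, 5, 6, 7, 8, 9, 10 the conclusion holds.
n = 11: 2^n = 2048 and 166·n = 1826, so 2048 > 1826.
Hence n = 11 is a counterexample.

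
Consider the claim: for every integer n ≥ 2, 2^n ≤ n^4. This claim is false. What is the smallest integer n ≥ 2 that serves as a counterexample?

For n = 2, 3, 4, 5, …, 14, 15, 16 the conclusion holds.
n = 17: 2^n = 131072 and n^4 = 83521, so 131072 > 83521.

n = 17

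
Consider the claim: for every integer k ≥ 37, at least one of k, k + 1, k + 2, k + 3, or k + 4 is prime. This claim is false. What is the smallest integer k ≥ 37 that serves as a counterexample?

k = 48

Check each integer k ≥ 37 in order until k, k + 1, k + 2, k + 3, k + 4 are all composite.
For k = 37, 38, 39, 40, …, 45, 46, 47 the conclusion holds.
k = 48: 48 = 2 × 24; 49 = 7 × 7; 50 = 2 × 25; 51 = 3 × 17; 52 = 2 × 26 — all composite.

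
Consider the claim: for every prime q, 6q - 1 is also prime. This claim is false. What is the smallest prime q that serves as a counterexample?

We need the least prime q for which 6q - 1 is not prime.
q = 2: 6q - 1 = 11, prime.
q = 3: 6q - 1 = 17, prime.
q = 5: 6q - 1 = 29, prime.
q = 7: 6q - 1 = 41, prime.
q = 11: 6q - 1 = 65 = 5 × 13, not prime.
Hence q = 11 is a counterexample.

q = 11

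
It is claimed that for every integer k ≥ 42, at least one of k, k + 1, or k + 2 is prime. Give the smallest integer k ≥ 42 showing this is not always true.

k = 44

A counterexample is any integer k ≥ 42 such that k, k + 1, k + 2 are all composite; we check each in order.
For k = 42, 43 the conclusion holds.
k = 44: 44 = 2 × 22; 45 = 3 × 15; 46 = 2 × 23 — all composite.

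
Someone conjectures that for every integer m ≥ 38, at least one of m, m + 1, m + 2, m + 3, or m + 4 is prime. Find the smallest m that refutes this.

m = 48

The first 10 eligible values, up to m = 47, all satisfy the conclusion.
m = 48: 48 = 2 × 24; 49 = 7 × 7; 50 = 2 × 25; 51 = 3 × 17; 52 = 2 × 26 — all composite.
So m = 48 is the smallest counterexample.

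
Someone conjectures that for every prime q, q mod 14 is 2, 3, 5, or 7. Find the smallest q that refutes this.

q = 11

For q = 2, 3, 5, 7 the conclusion holds.
q = 11: 11 mod 14 = 11 — not in {2, 3, 5, 7}.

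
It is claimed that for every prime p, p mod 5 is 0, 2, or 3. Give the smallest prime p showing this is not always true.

p = 11

We need the least prime p for which the claim fails.
The first 4 eligible values, up to p = 7, all satisfy the conclusion.
p = 11: 11 mod 5 = 1 — not in {0, 2, 3}.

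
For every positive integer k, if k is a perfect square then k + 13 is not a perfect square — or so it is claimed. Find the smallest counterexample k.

k = 1: 1 + 13 = 14, not a perfect square.
k = 4: 4 + 13 = 17, not a perfect square.
k = 9: 9 + 13 = 22, not a perfect square.
k = 16: 16 + 13 = 29, not a perfect square.
k = 25: 25 + 13 = 38, not a perfect square.
k = 36: 36 = 6² and 36 + 13 = 49 = 7².
Thus k = 36 disproves the claim, and no smaller k works.

k = 36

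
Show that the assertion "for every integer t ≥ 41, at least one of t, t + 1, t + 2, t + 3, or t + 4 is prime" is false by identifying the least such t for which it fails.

t = 48

The first 7 eligible values, up to t = 47, all satisfy the conclusion.
t = 48: 48 = 2 × 24; 49 = 7 × 7; 50 = 2 × 25; 51 = 3 × 17; 52 = 2 × 26 — all composite.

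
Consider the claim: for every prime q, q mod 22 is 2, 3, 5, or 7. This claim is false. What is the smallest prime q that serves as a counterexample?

A counterexample is any prime q such that the claim fails; we check each in order.
q = 2: 2 mod 22 = 2.
q = 3: 3 mod 22 = 3.
q = 5: 5 mod 22 = 5.
q = 7: 7 mod 22 = 7.
q = 11: 11 mod 22 = 11 — not in {2, 3, 5, 7}.
So q = 11 is the smallest counterexample.

q = 11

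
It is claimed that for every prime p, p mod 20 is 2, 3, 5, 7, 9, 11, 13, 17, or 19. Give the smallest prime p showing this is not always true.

Check each prime p in order until the claim fails.
For p = 2, 3, 5, 7, …, 29, 31, 37 the conclusion holds.
p = 41: 41 mod 20 = 1 — not in {2, 3, 5, 7, 9, 11, 13, 17, 19}.
So p = 41 is the smallest counterexample.

p = 41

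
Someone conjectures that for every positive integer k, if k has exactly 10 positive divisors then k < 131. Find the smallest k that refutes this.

k = 162

k = 48: τ(48) = 10; 48 < 131.
k = 80: τ(80) = 10; 80 < 131.
k = 112: τ(112) = 10; 112 < 131.
k = 162: τ(162) = 10; 162 ≥ 131.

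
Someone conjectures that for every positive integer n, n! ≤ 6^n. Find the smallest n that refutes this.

Check each positive integer n in order until n! > 6^n.
The first 13 eligible values, up to n = 13, all satisfy the conclusion.
n = 14: n! = 87178291200 and 6^n = 78364164096, so 87178291200 > 78364164096.

n = 14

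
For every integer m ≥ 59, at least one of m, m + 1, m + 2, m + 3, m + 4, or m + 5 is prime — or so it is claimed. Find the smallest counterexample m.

m = 90

The first 31 eligible values, up to m = 89, all satisfy the conclusion.
m = 90: 90 = 2 × 45; 91 = 7 × 13; 92 = 2 × 46; 93 = 3 × 31; 94 = 2 × 47; 95 = 5 × 19 — all composite.
Thus m = 90 disproves the claim, and no smaller m works.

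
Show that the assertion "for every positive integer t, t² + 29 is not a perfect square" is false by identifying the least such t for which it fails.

We need the least positive integer t for which t² + 29 is a perfect square.
The first 13 eligible values, up to t = 13, all satisfy the conclusion.
t = 14: 14² + 29 = 225 = 15², a perfect square.
So t = 14 is the smallest counterexample.

t = 14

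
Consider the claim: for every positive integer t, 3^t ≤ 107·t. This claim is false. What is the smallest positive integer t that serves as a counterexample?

t = 6

Check each positive integer t in order until 3^t > 107·t.
t = 1: 3^t = 3 and 107·t = 107, so 3 ≤ 107.
t = 2: 3^t = 9 and 107·t = 214, so 9 ≤ 214.
t = 3: 3^t = 27 and 107·t = 321, so 27 ≤ 321.
t = 4: 3^t = 81 and 107·t = 428, so 81 ≤ 428.
t = 5: 3^t = 243 and 107·t = 535, so 243 ≤ 535.
t = 6: 3^t = 729 and 107·t = 642, so 729 > 642.
Thus t = 6 disproves the claim, and no smaller t works.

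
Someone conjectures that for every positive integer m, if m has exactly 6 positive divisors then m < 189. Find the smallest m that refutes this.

For m = 12, 18, 20, 28, …, 172, 175, 188 the conclusion holds.
m = 207: τ(207) = 6; 207 ≥ 189.

m = 207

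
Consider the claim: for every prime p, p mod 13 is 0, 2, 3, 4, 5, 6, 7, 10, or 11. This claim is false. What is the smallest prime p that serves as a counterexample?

We need the least prime p for which the claim fails.
For p = 2, 3, 5, 7, …, 37, 41, 43 the conclusion holds.
p = 47: 47 mod 13 = 8 — not in {0, 2, 3, 4, 5, 6, 7, 10, 11}.

p = 47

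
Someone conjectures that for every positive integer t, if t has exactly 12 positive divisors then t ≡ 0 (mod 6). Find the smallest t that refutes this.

The first 8 eligible values, up to t = 132, all satisfy the conclusion.
t = 140: τ(140) = 12; 140 ≡ 2 (mod 6).

t = 140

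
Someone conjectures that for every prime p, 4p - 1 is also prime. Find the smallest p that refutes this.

p = 7

A counterexample is any prime p such that 4p - 1 is not prime; we check each in order.
For p = 2, 3, 5 the conclusion holds.
p = 7: 4p - 1 = 27 = 3 × 9, not prime.
Hence p = 7 is a counterexample.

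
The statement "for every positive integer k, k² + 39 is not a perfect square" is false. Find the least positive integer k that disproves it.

Check each positive integer k in order until k² + 39 is a perfect square.
k = 1: 1² + 39 = 40, not a perfect square.
k = 2: 2² + 39 = 43, not a perfect square.
k = 3: 3² + 39 = 48, not a perfect square.
k = 4: 4² + 39 = 55, not a perfect square.
k = 5: 5² + 39 = 64 = 8², a perfect square.

k = 5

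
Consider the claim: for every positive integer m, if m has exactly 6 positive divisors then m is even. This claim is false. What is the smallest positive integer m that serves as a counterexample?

m = 45

We need the least positive integer m for which m has exactly 6 positive divisors but m is odd.
m = 12: divisors of 12: 1, 2, 3, 4, 6, 12; 12 is even.
m = 18: divisors of 18: 1, 2, 3, 6, 9, 18; 18 is even.
m = 20: divisors of 20: 1, 2, 4, 5, 10, 20; 20 is even.
m = 28: divisors of 28: 1, 2, 4, 7, 14, 28; 28 is even.
m = 32: divisors of 32: 1, 2, 4, 8, 16, 32; 32 is even.
m = 44: divisors of 44: 1, 2, 4, 11, 22, 44; 44 is even.
m = 45: divisors of 45: 1, 3, 5, 9, 15, 45; 45 is odd.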